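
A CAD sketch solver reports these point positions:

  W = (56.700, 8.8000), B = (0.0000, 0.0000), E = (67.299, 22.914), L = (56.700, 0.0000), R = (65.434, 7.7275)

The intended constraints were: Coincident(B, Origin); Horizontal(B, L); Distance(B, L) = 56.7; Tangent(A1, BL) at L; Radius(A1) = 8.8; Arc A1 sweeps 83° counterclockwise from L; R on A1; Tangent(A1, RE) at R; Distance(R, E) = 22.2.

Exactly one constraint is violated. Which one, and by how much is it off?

Distance(R, E) = 22.2 — off by 6.90.

B = (0.00, 0.00) ✓; B.y = 0.00, L.y = 0.00 ✓; |BL| = 56.70 ✓; ∠(WL, LB) = 90.00° ✓; |WL| = 8.800 ✓; bearing(W→R) − bearing(W→L) = 83.00° ✓; |WR| = 8.800 ✓; ∠(WR, RE) = 90.00° ✓; |RE| = 15.30 ✗.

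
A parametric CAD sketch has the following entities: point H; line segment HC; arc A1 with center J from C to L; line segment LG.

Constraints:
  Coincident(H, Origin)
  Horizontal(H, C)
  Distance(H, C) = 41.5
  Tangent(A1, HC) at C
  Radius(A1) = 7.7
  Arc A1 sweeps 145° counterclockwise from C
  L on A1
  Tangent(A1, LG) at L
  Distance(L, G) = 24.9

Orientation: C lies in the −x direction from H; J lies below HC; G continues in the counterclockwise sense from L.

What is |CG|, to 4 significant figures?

32.49

H is at the origin; HC is horizontal with |HC| = 41.5 and C on the −x side, so C = (-41.50, 0.000). Since A1 is tangent to HC there, JC ⟂ HC, so J = C + (0, -7.7) = (-41.50, -7.700). On A1, C sits at bearing 90° from J; a 145° counterclockwise sweep puts L at bearing 235°, so L = J + 7.7·(cos 235°, sin 235°) = (-45.92, -14.01). Tangency of A1 to LG means the radius JL is perpendicular to LG, so LG runs along (−sin 235°, cos 235°); with |LG| = 24.9, G = (-25.52, -28.29). Then |CG| = |G − C| = 32.49.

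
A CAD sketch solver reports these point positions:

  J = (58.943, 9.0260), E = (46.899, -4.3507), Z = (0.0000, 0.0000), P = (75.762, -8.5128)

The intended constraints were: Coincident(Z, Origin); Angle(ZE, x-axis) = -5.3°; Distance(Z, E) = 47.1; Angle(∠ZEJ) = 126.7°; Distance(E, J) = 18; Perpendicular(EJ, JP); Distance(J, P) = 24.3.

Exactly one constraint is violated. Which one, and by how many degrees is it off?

Perpendicular(EJ, JP) — off by 4.20°.

Z = (0.00, 0.00) ✓; ZE at -5.300° ✓; |ZE| = 47.10 ✓; ∠ZEJ = 126.7° ✓; |EJ| = 18.00 ✓; ∠(EJ, JP) = 94.20° ✗; |JP| = 24.30 ✓.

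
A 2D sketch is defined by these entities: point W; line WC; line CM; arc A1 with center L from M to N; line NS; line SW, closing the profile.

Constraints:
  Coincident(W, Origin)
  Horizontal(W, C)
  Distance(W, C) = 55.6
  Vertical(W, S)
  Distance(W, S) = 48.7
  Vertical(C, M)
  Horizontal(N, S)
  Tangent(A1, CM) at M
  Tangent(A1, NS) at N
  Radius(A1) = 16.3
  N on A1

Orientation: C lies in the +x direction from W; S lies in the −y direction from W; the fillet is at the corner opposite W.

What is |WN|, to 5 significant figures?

62.579

W is at the origin; WC is horizontal with |WC| = 55.6 and C on the +x side, so C = (55.600, 0.0000). W and S share the same x with |WS| = 48.7 and S on the −y side, so S = (0.0000, -48.700). The virtual corner opposite W is at (55.600, -48.700). Tangency of A1 to CM means the radius LM is perpendicular to CM and tangency of A1 to NS means the radius LN is perpendicular to NS, with radius 16.3, so the center L sits 16.3 in from both sides at L = (39.300, -32.400). That places the tangent points at M = (55.600, -32.400) on CM and N = (39.300, -48.700) on NS. Then |WN| = |N − W| = 62.579.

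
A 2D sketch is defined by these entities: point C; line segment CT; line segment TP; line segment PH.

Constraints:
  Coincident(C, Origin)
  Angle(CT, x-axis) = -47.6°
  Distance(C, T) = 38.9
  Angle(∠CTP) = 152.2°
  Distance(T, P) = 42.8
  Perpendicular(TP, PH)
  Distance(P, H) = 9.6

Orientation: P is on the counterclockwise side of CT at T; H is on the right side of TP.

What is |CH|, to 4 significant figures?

82.04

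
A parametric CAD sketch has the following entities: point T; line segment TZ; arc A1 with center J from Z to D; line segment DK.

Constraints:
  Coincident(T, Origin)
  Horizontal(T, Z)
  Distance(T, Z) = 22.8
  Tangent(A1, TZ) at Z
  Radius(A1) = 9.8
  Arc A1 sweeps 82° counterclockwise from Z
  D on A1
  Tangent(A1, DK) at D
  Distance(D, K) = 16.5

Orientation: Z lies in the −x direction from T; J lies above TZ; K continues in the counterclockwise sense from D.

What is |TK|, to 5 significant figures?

27.027

On A1, Z sits at bearing -90° from J; an 82° counterclockwise sweep puts D at bearing -8°, so D = J + 9.8·(cos -8°, sin -8°) = (-13.095, 8.4361). Since A1 is tangent to DK there, JD ⟂ DK, so DK runs along (−sin -8°, cos -8°); with |DK| = 16.5, K = (-10.799, 24.776). Then |TK| = |K − T| = 27.027.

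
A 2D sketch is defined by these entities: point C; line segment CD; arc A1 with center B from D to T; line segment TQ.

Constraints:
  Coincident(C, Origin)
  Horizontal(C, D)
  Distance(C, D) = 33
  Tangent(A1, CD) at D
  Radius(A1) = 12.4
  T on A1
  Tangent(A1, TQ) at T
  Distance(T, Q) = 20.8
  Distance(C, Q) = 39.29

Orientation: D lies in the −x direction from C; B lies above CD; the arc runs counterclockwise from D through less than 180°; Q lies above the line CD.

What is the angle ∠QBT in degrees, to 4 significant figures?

59.20°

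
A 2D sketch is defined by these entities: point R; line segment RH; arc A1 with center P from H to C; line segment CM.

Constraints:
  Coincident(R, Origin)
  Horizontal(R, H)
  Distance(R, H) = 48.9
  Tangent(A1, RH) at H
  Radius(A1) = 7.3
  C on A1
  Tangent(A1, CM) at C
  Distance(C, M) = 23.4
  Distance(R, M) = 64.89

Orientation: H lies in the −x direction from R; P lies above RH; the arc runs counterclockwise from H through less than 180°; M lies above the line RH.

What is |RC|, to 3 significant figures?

44.7

R is at the origin; R and H share the same y with |RH| = 48.9 and H on the −x side, so H = (-48.9, 0.00). A1 meets RH tangentially, so PH is at right angles to RH, so P = H + (0, 7.3) = (-48.9, 7.30). Since PC ⟂ CM (tangency), |PM| = √(7.3² + 23.4²) = 24.5 regardless of where C sits on A1. So M lies on both circle(R, 64.89) and circle(P, 24.5); the above-RH intersection is M = (-57.4, 30.3). C is the foot of the tangent from M: C = (-43.1, 11.8).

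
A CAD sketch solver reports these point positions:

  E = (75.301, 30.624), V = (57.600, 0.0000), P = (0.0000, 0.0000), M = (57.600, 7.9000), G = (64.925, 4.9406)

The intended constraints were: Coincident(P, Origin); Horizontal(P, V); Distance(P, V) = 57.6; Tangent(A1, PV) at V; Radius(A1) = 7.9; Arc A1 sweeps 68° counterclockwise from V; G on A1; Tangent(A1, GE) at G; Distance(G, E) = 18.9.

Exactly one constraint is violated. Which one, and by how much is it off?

Distance(G, E) = 18.9 — off by 8.80.

P = (0.00, 0.00) ✓; P.y = 0.00, V.y = 0.00 ✓; |PV| = 57.60 ✓; ∠(MV, VP) = 90.00° ✓; |MV| = 7.900 ✓; bearing(M→G) − bearing(M→V) = 68.00° ✓; |MG| = 7.900 ✓; ∠(MG, GE) = 90.00° ✓; |GE| = 27.70 ✗.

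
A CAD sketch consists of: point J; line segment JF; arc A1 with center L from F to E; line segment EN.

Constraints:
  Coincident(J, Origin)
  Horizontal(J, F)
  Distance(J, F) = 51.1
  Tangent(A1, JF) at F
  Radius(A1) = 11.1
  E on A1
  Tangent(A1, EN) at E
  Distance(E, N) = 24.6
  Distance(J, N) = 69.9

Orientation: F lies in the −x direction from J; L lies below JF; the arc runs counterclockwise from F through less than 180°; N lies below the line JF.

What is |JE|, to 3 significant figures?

63.3

J is at the origin; JF is horizontal with |JF| = 51.1 and F on the −x side, so F = (-51.1, 0.00). A1 meets JF tangentially, so LF is at right angles to JF, so L = F + (0, -11.1) = (-51.1, -11.1). Since LE ⟂ EN (tangency), |LN| = √(11.1² + 24.6²) = 27.0 regardless of where E sits on A1. So N lies on both circle(J, 69.9) and circle(L, 27.0); the below-JF intersection is N = (-59.5, -36.8). E is the foot of the tangent from N: E = (-62.1, -12.3).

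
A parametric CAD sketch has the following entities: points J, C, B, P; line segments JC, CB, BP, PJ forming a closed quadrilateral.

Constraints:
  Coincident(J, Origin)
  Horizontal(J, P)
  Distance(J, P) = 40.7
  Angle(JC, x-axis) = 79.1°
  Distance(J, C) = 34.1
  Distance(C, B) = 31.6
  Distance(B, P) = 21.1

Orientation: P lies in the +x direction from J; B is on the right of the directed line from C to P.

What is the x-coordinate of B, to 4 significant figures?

20.21

Checks: |CB| = 31.60 ✓; |BP| = 21.10 ✓.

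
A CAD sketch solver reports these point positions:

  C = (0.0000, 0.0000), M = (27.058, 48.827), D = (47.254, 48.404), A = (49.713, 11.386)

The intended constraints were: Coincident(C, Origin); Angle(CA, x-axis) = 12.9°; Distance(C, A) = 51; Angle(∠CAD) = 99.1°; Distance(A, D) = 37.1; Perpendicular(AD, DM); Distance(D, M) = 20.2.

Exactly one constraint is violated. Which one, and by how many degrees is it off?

Perpendicular(AD, DM) — off by 5.00°.

C = (0.00, 0.00) ✓; CA at 12.90° ✓; |CA| = 51.00 ✓; ∠CAD = 99.10° ✓; |AD| = 37.10 ✓; ∠(AD, DM) = 85.00° ✗; |DM| = 20.20 ✓.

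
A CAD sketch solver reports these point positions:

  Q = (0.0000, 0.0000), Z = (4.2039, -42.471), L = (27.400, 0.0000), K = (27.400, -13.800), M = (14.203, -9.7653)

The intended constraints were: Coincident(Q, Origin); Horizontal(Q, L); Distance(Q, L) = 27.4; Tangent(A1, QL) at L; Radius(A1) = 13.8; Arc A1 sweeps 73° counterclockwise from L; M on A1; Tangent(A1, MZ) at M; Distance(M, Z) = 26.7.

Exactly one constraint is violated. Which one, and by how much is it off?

Distance(M, Z) = 26.7 — off by 7.50.

Q = (0.00, 0.00) ✓; Q.y = 0.00, L.y = 0.00 ✓; |QL| = 27.40 ✓; ∠(KL, LQ) = 90.00° ✓; |KL| = 13.80 ✓; bearing(K→M) − bearing(K→L) = 73.00° ✓; |KM| = 13.80 ✓; ∠(KM, MZ) = 90.00° ✓; |MZ| = 34.20 ✗.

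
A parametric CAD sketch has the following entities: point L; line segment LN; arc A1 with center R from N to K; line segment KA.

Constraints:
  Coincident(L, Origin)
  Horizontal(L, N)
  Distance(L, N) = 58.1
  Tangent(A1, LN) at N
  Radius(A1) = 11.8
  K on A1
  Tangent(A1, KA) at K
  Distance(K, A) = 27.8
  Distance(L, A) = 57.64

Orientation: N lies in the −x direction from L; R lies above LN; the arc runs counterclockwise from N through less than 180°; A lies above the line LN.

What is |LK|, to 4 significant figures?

47.54

L is at the origin; LN is horizontal with |LN| = 58.1 and N on the −x side, so N = (-58.10, 0.000). Tangency of A1 to LN means the radius RN is perpendicular to LN, so R = N + (0, 11.8) = (-58.10, 11.80). Since RK ⟂ KA (tangency), |RA| = √(11.8² + 27.8²) = 30.20 regardless of where K sits on A1. So A lies on both circle(L, 57.64) and circle(R, 30.20); the above-LN intersection is A = (-43.25, 38.10). K is the foot of the tangent from A: K = (-46.37, 10.47).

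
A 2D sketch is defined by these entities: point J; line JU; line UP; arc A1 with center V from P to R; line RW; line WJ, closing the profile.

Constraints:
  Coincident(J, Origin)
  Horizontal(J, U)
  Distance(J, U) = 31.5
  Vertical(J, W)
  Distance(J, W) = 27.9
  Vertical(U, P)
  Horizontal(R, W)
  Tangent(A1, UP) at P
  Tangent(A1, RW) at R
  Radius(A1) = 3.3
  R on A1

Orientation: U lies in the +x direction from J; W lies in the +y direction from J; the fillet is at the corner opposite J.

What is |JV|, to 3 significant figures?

37.4

J is at the origin; J and U share the same y with |JU| = 31.5 and U on the +x side, so U = (31.5, 0.00). JW is vertical with |JW| = 27.9 and W on the +y side, so W = (0.00, 27.9). The virtual corner opposite J is at (31.5, 27.9). Since A1 is tangent to UP there, VP ⟂ UP and since A1 is tangent to RW there, VR ⟂ RW, with radius 3.3, so the center V sits 3.3 in from both sides at V = (28.2, 24.6). Then |JV| = |V − J| = 37.4.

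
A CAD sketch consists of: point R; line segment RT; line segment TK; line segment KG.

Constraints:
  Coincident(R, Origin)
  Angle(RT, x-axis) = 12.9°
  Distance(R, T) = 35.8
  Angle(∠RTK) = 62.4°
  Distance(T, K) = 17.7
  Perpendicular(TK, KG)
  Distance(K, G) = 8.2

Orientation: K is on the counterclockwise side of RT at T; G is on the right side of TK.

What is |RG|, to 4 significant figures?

39.94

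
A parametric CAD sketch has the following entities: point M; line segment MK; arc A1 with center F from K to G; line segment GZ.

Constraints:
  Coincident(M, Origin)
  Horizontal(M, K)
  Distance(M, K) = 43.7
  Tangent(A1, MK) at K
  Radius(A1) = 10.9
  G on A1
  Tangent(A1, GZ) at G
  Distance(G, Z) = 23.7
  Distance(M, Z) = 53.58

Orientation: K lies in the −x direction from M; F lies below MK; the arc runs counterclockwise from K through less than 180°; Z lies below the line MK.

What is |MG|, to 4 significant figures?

55.37

M is at the origin; MK is horizontal with |MK| = 43.7 and K on the −x side, so K = (-43.70, 0.000). The tangent condition forces FK to be normal to MK, so F = K + (0, -10.9) = (-43.70, -10.90). Since FG ⟂ GZ (tangency), |FZ| = √(10.9² + 23.7²) = 26.09 regardless of where G sits on A1. So Z lies on both circle(M, 53.58) and circle(F, 26.09); the below-MK intersection is Z = (-39.14, -36.59). G is the foot of the tangent from Z: G = (-52.66, -17.11).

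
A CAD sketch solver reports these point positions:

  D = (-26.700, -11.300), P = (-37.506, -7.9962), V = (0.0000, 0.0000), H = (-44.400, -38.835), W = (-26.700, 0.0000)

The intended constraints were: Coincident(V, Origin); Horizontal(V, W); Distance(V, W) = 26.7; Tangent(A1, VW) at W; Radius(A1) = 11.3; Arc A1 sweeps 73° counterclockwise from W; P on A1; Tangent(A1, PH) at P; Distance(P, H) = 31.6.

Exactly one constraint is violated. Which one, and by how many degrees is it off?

Tangent(A1, PH) at P — off by 4.40°.

V = (0.00, 0.00) ✓; V.y = 0.00, W.y = 0.00 ✓; |VW| = 26.70 ✓; ∠(DW, WV) = 90.00° ✓; |DW| = 11.30 ✓; bearing(D→P) − bearing(D→W) = 73.00° ✓; |DP| = 11.30 ✓; ∠(DP, PH) = 85.60° ✗; |PH| = 31.60 ✓.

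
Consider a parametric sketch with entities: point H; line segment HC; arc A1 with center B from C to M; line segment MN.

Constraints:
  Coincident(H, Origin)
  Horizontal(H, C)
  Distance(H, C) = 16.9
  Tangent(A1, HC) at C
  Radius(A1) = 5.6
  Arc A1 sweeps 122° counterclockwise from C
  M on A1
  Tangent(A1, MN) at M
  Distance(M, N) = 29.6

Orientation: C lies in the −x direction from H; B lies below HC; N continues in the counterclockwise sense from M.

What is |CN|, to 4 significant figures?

35.40

H is at the origin; HC is horizontal with |HC| = 16.9 and C on the −x side, so C = (-16.90, 0.000). A1 meets HC tangentially, so BC is at right angles to HC, so B = C + (0, -5.6) = (-16.90, -5.600). On A1, C sits at bearing 90° from B; a 122° counterclockwise sweep puts M at bearing 212°, so M = B + 5.6·(cos 212°, sin 212°) = (-21.65, -8.568). A1 meets MN tangentially, so BM is at right angles to MN, so MN runs along (−sin 212°, cos 212°); with |MN| = 29.6, N = (-5.963, -33.67). Then |CN| = |N − C| = 35.40.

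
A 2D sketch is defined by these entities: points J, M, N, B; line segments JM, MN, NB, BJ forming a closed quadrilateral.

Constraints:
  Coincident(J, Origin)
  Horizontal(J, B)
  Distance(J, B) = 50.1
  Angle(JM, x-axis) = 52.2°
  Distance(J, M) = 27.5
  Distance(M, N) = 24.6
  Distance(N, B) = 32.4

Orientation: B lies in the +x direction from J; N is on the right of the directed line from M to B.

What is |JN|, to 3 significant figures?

18.1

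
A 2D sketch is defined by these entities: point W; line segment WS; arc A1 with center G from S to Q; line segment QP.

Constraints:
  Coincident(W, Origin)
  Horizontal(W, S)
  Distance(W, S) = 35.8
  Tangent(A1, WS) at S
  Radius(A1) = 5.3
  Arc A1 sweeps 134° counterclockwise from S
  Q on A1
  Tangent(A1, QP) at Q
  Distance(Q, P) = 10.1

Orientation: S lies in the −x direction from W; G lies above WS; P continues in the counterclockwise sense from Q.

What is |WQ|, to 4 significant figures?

33.22

Since A1 is tangent to WS there, GS ⟂ WS, so G = S + (0, 5.3) = (-35.80, 5.300). On A1, S sits at bearing -90° from G; a 134° counterclockwise sweep puts Q at bearing 44°, so Q = G + 5.3·(cos 44°, sin 44°) = (-31.99, 8.982). Then |WQ| = |Q − W| = 33.22.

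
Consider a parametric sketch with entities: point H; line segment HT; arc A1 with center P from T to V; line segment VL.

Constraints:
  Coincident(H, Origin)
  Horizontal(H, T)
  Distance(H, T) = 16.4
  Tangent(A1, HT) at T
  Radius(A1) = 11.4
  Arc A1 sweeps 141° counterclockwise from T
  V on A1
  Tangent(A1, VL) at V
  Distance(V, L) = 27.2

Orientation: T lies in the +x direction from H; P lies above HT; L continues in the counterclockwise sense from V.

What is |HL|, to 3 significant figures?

37.5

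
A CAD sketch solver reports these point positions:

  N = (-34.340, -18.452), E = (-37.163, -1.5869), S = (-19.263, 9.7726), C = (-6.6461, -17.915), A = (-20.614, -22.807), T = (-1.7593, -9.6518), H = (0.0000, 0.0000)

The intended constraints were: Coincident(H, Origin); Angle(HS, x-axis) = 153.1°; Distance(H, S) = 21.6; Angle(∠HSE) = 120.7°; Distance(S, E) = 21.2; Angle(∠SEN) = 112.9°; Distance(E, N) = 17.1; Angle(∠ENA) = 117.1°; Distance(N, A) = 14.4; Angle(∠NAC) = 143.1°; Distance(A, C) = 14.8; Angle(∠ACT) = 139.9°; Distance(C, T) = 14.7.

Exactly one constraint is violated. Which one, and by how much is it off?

Distance(C, T) = 14.7 — off by 5.10.

H = (0.00, 0.00) ✓; HS at 153.1° ✓; |HS| = 21.60 ✓; ∠HSE = 120.7° ✓; |SE| = 21.20 ✓; ∠SEN = 112.9° ✓; |EN| = 17.10 ✓; ∠ENA = 117.1° ✓; |NA| = 14.40 ✓; ∠NAC = 143.1° ✓; |AC| = 14.80 ✓; ∠ACT = 139.9° ✓; |CT| = 9.600 ✗.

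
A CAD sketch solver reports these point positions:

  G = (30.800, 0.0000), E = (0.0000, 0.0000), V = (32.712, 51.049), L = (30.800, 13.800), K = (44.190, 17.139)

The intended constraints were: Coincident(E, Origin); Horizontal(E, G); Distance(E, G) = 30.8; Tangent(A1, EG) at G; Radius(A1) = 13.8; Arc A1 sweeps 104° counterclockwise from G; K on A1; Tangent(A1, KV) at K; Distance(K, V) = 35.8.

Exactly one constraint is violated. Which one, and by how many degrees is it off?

Tangent(A1, KV) at K — off by 4.70°.

E = (0.00, 0.00) ✓; E.y = 0.00, G.y = 0.00 ✓; |EG| = 30.80 ✓; ∠(LG, GE) = 90.00° ✓; |LG| = 13.80 ✓; bearing(L→K) − bearing(L→G) = 104.0° ✓; |LK| = 13.80 ✓; ∠(LK, KV) = 85.30° ✗; |KV| = 35.80 ✓.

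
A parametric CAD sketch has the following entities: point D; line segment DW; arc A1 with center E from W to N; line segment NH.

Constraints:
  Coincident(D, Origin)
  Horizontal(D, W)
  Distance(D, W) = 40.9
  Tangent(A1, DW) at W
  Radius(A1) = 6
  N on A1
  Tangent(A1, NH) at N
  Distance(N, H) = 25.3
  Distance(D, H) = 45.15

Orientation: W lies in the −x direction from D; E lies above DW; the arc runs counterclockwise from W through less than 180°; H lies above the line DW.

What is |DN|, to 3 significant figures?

35.4

D is at the origin; D and W share the same y with |DW| = 40.9 and W on the −x side, so W = (-40.9, 0.00). The tangent condition forces EW to be normal to DW, so E = W + (0, 6) = (-40.9, 6.00). Since EN ⟂ NH (tangency), |EH| = √(6.0² + 25.3²) = 26.0 regardless of where N sits on A1. So H lies on both circle(D, 45.15) and circle(E, 26.0); the above-DW intersection is H = (-33.0, 30.8). N is the foot of the tangent from H: N = (-34.9, 5.55).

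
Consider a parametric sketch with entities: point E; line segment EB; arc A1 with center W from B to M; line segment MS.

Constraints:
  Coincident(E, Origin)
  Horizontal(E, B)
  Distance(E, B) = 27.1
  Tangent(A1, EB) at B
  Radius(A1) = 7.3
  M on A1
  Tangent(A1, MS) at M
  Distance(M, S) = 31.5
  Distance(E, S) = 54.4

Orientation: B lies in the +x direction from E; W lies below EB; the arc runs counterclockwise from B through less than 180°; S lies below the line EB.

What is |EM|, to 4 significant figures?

24.19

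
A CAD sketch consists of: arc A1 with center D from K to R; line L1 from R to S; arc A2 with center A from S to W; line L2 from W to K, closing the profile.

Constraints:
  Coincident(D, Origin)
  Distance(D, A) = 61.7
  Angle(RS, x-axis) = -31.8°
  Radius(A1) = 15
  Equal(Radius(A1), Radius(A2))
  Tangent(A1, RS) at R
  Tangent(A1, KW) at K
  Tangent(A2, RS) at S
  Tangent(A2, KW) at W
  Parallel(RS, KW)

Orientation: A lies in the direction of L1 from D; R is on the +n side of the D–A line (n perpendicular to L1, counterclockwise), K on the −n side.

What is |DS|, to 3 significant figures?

63.5

The slot axis is L1's direction at -31.8°, so u = (cos -31.8°, sin -31.8°) = (0.850, -0.527) and n = (−sin -31.8°, cos -31.8°) = (0.527, 0.850). D is at the origin and A lies 61.7 along u from D, so A = 61.7·u = (52.4, -32.5). Tangency of A1 to both parallel lines with radius 15.0 puts R and K at D ± 15.0·n: R = (7.90, 12.7), K = (-7.90, -12.7). Equal radii place S and W the same way about A: S = A + 15.0·n = (60.3, -19.8), W = A − 15.0·n = (44.5, -45.3). Then |DS| = |S − D| = 63.5.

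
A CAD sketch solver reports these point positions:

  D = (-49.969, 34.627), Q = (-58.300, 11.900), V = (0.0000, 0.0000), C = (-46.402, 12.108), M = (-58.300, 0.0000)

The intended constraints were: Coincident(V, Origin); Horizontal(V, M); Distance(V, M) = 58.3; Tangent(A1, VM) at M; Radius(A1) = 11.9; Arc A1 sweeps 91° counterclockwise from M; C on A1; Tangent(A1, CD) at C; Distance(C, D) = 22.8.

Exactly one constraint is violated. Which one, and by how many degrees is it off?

Tangent(A1, CD) at C — off by 8.00°.

V = (0.00, 0.00) ✓; V.y = 0.00, M.y = 0.00 ✓; |VM| = 58.30 ✓; ∠(QM, MV) = 90.00° ✓; |QM| = 11.90 ✓; bearing(Q→C) − bearing(Q→M) = 91.00° ✓; |QC| = 11.90 ✓; ∠(QC, CD) = 82.00° ✗; |CD| = 22.80 ✓.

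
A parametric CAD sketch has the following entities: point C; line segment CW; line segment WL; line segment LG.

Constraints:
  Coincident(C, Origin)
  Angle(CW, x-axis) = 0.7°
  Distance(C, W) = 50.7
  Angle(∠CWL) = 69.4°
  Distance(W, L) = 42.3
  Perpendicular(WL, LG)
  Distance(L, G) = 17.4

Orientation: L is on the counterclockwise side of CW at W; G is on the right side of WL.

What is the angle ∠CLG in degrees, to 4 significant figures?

152.7°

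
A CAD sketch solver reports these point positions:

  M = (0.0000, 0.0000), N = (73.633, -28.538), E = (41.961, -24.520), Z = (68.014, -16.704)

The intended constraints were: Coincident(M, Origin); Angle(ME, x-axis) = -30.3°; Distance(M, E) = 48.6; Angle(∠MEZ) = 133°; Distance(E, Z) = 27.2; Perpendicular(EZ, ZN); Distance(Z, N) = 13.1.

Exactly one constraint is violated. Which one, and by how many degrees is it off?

Perpendicular(EZ, ZN) — off by 8.70°.

M = (0.00, 0.00) ✓; ME at -30.30° ✓; |ME| = 48.60 ✓; ∠MEZ = 133.0° ✓; |EZ| = 27.20 ✓; ∠(EZ, ZN) = 81.30° ✗; |ZN| = 13.10 ✓.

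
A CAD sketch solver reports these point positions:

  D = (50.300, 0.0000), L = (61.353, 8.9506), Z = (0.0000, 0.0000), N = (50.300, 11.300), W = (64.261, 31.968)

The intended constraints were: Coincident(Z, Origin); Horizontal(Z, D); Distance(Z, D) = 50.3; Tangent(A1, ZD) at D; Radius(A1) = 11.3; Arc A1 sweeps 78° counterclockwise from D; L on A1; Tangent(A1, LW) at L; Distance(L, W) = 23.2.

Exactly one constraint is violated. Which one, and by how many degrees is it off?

Tangent(A1, LW) at L — off by 4.80°.

Z = (0.00, 0.00) ✓; Z.y = 0.00, D.y = 0.00 ✓; |ZD| = 50.30 ✓; ∠(ND, DZ) = 90.00° ✓; |ND| = 11.30 ✓; bearing(N→L) − bearing(N→D) = 78.00° ✓; |NL| = 11.30 ✓; ∠(NL, LW) = 85.20° ✗; |LW| = 23.20 ✓.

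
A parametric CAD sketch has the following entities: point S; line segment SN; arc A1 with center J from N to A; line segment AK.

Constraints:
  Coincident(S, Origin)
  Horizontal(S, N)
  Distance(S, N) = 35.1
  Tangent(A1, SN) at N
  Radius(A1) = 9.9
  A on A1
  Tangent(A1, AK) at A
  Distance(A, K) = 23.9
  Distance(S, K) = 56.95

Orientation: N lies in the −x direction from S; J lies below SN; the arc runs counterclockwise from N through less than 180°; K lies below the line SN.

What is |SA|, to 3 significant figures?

46.0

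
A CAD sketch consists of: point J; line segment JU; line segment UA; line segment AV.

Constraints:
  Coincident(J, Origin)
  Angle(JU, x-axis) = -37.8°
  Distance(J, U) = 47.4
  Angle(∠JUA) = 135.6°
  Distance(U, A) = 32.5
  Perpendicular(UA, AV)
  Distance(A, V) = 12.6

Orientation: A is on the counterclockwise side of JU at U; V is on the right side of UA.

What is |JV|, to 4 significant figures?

80.62

J is at the origin; JU runs at -37.8° with length 47.4, so U = 47.4·(cos -37.8°, sin -37.8°) = (37.45, -29.05). ∠JUA = 135.6°, so UA runs at -37.8° + (180° − 135.6°) = 6.600° from the x-axis; with |UA| = 32.5, A = U + 32.5·(cos 6.600°, sin 6.600°) = (69.74, -25.32). The perpendicularity gives AV at right angles to UA; with |AV| = 12.6 on the right of UA, V = A + 12.6·(0.1149, -0.9934) = (71.19, -37.83). Then |JV| = |V − J| = 80.62.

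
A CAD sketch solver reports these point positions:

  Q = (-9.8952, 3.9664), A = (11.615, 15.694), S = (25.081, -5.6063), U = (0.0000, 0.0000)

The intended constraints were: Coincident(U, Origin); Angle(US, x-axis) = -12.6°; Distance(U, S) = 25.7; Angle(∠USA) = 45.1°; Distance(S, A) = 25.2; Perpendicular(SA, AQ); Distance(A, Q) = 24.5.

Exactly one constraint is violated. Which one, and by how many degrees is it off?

Perpendicular(SA, AQ) — off by 3.70°.

U = (0.00, 0.00) ✓; US at -12.60° ✓; |US| = 25.70 ✓; ∠USA = 45.10° ✓; |SA| = 25.20 ✓; ∠(SA, AQ) = 86.30° ✗; |AQ| = 24.50 ✓.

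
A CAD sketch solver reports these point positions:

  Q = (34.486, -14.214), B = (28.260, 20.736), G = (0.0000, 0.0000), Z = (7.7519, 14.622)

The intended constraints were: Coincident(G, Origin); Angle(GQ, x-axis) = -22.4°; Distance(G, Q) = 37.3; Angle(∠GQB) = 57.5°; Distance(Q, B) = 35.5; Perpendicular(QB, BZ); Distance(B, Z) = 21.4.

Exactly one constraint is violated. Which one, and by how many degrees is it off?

Perpendicular(QB, BZ) — off by 6.50°.

G = (0.00, 0.00) ✓; GQ at -22.40° ✓; |GQ| = 37.30 ✓; ∠GQB = 57.50° ✓; |QB| = 35.50 ✓; ∠(QB, BZ) = 96.50° ✗; |BZ| = 21.40 ✓.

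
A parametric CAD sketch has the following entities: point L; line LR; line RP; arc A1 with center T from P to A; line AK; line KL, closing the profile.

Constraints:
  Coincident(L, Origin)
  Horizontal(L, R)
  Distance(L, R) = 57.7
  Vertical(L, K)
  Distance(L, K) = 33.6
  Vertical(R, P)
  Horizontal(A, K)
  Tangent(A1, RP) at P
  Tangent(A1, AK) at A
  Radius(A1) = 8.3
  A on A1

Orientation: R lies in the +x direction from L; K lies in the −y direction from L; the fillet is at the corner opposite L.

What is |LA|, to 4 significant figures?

59.74

L is at the origin; LR is horizontal with |LR| = 57.7 and R on the +x side, so R = (57.70, 0.000). L and K share the same x with |LK| = 33.6 and K on the −y side, so K = (0.000, -33.60). The virtual corner opposite L is at (57.70, -33.60). Since A1 is tangent to RP there, TP ⟂ RP and A1 meets AK tangentially, so TA is at right angles to AK, with radius 8.3, so the center T sits 8.3 in from both sides at T = (49.40, -25.30). That places the tangent points at P = (57.70, -25.30) on RP and A = (49.40, -33.60) on AK. Then |LA| = |A − L| = 59.74.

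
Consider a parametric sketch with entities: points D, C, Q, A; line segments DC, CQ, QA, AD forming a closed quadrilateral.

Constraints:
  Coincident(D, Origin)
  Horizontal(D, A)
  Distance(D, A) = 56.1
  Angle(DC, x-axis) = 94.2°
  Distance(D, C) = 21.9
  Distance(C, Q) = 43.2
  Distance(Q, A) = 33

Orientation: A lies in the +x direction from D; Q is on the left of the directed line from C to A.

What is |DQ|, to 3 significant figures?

50.4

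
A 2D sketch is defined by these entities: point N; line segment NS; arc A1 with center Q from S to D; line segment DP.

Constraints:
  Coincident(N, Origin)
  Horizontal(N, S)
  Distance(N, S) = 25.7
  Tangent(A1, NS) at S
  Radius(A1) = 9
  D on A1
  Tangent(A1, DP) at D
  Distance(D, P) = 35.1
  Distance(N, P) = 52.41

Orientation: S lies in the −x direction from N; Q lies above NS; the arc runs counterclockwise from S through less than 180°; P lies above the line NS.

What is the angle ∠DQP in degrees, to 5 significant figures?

75.619°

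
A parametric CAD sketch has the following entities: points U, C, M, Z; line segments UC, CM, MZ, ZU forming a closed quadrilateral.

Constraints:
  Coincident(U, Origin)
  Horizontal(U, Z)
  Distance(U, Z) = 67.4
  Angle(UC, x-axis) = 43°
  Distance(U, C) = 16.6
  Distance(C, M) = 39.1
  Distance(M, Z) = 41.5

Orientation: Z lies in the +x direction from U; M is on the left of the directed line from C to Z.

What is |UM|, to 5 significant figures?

55.607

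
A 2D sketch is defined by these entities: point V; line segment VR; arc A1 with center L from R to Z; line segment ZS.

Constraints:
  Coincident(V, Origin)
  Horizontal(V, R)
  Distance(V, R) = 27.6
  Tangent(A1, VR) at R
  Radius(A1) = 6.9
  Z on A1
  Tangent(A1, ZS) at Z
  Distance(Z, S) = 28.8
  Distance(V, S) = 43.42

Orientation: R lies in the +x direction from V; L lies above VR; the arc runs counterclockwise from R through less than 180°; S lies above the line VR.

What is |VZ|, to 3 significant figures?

35.3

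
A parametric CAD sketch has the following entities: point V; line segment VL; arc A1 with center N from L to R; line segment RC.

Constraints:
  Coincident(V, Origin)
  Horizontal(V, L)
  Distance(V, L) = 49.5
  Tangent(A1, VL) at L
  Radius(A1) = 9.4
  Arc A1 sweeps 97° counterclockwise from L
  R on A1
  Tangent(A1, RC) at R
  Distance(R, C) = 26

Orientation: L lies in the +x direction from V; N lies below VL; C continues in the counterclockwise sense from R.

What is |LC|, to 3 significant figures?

36.9

On A1, L sits at bearing 90° from N; a 97° counterclockwise sweep puts R at bearing 187°, so R = N + 9.4·(cos 187°, sin 187°) = (40.2, -10.5). Tangency of A1 to RC means the radius NR is perpendicular to RC, so RC runs along (−sin 187°, cos 187°); with |RC| = 26.0, C = (43.3, -36.4). Then |LC| = |C − L| = 36.9.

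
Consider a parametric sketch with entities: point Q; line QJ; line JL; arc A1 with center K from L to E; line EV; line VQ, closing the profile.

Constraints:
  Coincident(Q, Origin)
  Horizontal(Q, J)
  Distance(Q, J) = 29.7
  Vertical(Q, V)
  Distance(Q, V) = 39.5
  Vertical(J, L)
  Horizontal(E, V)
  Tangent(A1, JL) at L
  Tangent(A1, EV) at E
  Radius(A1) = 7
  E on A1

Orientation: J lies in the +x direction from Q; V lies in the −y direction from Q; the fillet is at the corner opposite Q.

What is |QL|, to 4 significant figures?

44.03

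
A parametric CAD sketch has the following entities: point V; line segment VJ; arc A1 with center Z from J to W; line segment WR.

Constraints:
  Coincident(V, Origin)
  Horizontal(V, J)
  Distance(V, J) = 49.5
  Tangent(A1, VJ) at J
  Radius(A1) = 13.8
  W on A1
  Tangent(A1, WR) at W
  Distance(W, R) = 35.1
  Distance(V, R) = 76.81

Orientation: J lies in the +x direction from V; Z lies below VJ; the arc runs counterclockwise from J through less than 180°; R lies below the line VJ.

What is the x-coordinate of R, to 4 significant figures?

57.79

Checks: |ZJ| = 13.80 ✓; |ZW| = 13.80 ✓; ∠(ZW, WR) = 90.00° ✓; |WR| = 35.10 ✓; |VR| = 76.81 ✓.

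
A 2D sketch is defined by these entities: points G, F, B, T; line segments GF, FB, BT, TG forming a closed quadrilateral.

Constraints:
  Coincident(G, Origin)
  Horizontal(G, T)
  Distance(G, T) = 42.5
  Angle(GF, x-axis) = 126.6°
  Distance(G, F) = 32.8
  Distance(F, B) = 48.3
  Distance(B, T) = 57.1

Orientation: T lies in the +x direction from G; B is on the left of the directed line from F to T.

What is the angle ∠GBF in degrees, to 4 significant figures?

35.21°

G is at the origin; G and T share the same y with |GT| = 42.5 and T in +x, so T = (42.5, 0). GF runs at 126.6° with |GF| = 32.8, so F = (-19.56, 26.33). B is determined by |FB| = 48.3 and |BT| = 57.1 together: it lies at the intersection of circle(F, 48.3) and circle(T, 57.1). With |FT| = 67.41, the foot of the radical line on FT is 26.83 from F and the perpendicular offset is √(48.3² − 26.83²) = 40.17. Taking the left-of-FT solution: B = (20.83, 52.83).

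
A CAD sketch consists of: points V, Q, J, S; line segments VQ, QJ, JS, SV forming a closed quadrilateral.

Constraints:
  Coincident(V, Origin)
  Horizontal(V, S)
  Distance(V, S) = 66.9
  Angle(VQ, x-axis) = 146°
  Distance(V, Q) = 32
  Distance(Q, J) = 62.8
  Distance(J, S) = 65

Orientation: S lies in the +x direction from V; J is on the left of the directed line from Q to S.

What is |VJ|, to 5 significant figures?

57.704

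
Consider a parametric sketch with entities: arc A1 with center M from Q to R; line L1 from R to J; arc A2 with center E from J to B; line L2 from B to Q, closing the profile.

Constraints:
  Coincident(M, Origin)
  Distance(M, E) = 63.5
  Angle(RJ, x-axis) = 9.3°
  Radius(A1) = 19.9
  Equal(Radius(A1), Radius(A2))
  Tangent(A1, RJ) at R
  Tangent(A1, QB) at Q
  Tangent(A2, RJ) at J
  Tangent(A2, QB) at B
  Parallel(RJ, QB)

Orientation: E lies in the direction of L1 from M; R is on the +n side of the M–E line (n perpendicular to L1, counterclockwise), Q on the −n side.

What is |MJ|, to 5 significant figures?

66.545

The slot axis is L1's direction at 9.3°, so u = (cos 9.3°, sin 9.3°) = (0.98686, 0.16160) and n = (−sin 9.3°, cos 9.3°) = (-0.16160, 0.98686). M is at the origin and E lies 63.5 along u from M, so E = 63.5·u = (62.665, 10.262). Tangency of A1 to both parallel lines with radius 19.9 puts R and Q at M ± 19.9·n: R = (-3.2159, 19.638), Q = (3.2159, -19.638). Equal radii place J and B the same way about E: J = E + 19.9·n = (59.449, 29.900), B = E − 19.9·n = (65.881, -9.3766). Then |MJ| = |J − M| = 66.545.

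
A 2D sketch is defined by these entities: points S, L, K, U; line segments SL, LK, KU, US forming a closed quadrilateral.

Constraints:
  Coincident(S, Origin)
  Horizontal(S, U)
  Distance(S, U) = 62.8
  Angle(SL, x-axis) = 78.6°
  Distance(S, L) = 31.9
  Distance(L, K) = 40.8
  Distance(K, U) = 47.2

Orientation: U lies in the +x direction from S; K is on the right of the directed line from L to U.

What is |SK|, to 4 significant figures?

18.31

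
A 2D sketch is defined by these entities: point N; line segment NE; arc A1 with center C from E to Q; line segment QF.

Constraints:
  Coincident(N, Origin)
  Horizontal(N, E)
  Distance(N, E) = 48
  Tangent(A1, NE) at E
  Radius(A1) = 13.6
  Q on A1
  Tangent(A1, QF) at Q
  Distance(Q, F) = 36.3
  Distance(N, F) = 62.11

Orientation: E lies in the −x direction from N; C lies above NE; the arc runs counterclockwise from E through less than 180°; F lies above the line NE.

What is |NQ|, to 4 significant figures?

37.25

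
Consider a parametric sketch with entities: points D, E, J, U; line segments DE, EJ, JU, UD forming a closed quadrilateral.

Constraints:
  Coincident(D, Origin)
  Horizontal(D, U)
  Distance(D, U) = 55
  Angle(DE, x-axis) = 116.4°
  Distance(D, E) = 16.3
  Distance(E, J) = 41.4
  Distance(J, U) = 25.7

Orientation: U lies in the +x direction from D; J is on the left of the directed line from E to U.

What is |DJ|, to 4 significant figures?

37.31

D is at the origin; D and U share the same y with |DU| = 55.0 and U in +x, so U = (55.0, 0). DE runs at 116.4° with |DE| = 16.3, so E = (-7.248, 14.60). J is determined by |EJ| = 41.4 and |JU| = 25.7 together: it lies at the intersection of circle(E, 41.4) and circle(U, 25.7). With |EU| = 63.94, the foot of the radical line on EU is 40.21 from E and the perpendicular offset is √(41.4² − 40.21²) = 9.868. Taking the left-of-EU solution: J = (34.15, 15.03).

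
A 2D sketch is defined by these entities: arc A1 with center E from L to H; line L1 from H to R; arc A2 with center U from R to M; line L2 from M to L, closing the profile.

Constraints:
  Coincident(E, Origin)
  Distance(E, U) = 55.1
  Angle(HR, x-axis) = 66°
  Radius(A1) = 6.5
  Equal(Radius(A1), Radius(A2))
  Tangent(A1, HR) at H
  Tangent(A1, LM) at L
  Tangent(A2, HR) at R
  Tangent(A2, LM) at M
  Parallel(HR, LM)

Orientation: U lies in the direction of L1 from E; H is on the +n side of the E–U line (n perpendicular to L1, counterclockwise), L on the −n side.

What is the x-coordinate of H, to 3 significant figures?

-5.94

The slot axis is L1's direction at 66.0°, so u = (cos 66.0°, sin 66.0°) = (0.407, 0.914) and n = (−sin 66.0°, cos 66.0°) = (-0.914, 0.407). E is at the origin and U lies 55.1 along u from E, so U = 55.1·u = (22.4, 50.3). Tangency of A1 to both parallel lines with radius 6.5 puts H and L at E ± 6.5·n: H = (-5.94, 2.64), L = (5.94, -2.64). So H.x = -5.94.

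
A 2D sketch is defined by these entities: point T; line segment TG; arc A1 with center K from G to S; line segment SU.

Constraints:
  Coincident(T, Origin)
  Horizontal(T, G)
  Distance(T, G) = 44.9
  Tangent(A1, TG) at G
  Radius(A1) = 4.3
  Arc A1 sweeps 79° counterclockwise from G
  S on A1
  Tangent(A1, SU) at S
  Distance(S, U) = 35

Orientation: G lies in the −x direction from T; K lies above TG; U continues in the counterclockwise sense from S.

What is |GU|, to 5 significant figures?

39.375

T is at the origin; TG is horizontal with |TG| = 44.9 and G on the −x side, so G = (-44.900, 0.0000). Tangency of A1 to TG means the radius KG is perpendicular to TG, so K = G + (0, 4.3) = (-44.900, 4.3000). On A1, G sits at bearing -90° from K; a 79° counterclockwise sweep puts S at bearing -11°, so S = K + 4.3·(cos -11°, sin -11°) = (-40.679, 3.4795). Tangency of A1 to SU means the radius KS is perpendicular to SU, so SU runs along (−sin -11°, cos -11°); with |SU| = 35.0, U = (-34.001, 37.836). Then |GU| = |U − G| = 39.375.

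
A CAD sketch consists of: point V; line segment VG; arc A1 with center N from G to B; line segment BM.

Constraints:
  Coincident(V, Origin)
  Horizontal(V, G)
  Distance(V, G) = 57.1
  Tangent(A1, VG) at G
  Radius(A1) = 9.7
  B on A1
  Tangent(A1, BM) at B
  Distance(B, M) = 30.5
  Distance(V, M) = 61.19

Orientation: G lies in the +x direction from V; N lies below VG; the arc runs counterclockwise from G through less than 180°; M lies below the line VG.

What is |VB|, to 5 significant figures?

48.325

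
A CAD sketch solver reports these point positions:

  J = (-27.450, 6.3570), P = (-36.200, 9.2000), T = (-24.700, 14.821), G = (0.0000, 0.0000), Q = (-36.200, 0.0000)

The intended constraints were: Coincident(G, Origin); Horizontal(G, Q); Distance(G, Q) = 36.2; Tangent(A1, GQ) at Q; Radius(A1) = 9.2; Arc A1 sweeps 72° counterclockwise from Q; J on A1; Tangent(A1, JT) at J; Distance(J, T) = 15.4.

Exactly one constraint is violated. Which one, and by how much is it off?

Distance(J, T) = 15.4 — off by 6.50.

G = (0.00, 0.00) ✓; G.y = 0.00, Q.y = 0.00 ✓; |GQ| = 36.20 ✓; ∠(PQ, QG) = 90.00° ✓; |PQ| = 9.200 ✓; bearing(P→J) − bearing(P→Q) = 72.00° ✓; |PJ| = 9.200 ✓; ∠(PJ, JT) = 90.00° ✓; |JT| = 8.900 ✗.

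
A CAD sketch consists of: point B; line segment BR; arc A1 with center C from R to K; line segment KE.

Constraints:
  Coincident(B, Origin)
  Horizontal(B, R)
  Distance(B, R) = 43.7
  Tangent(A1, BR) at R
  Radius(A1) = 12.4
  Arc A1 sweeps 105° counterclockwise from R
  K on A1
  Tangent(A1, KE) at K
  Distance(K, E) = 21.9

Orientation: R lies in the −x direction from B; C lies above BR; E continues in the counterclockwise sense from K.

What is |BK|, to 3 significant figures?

35.4

Since A1 is tangent to BR there, CR ⟂ BR, so C = R + (0, 12.4) = (-43.7, 12.4). On A1, R sits at bearing -90° from C; a 105° counterclockwise sweep puts K at bearing 15°, so K = C + 12.4·(cos 15°, sin 15°) = (-31.7, 15.6). Then |BK| = |K − B| = 35.4.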